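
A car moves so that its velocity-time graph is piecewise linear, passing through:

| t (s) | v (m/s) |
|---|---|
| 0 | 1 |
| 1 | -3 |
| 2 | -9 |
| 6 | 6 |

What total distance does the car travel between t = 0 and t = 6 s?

Total distance travelled is ∫|v| dt — sum the magnitudes of each area piece.
0–1 s: v = 0 at t = 0.25 s; triangle areas 0.125 + 1.125 = 1.25 m
1–2 s: |½(-3 + -9)(1)| = 6 m
2–6 s: v = 0 at t = 4.4 s; triangle areas 10.8 + 4.8 = 15.6 m
Total distance = 22.85 m

22.85 m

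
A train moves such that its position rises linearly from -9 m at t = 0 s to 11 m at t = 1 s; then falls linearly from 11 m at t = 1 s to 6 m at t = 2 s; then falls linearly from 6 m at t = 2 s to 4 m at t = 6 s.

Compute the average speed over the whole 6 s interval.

Average speed = (total path length)/(elapsed time); on a piecewise-linear x-t graph the path length is Σ|Δx|.
0–1 s: |Δx| = |11 − -9| = 20 m
1–2 s: |Δx| = |6 − 11| = 5 m
2–6 s: |Δx| = |4 − 6| = 2 m
Total path = 27 m; average speed = 27/6 = 4.5 m/s.

4.5 m/s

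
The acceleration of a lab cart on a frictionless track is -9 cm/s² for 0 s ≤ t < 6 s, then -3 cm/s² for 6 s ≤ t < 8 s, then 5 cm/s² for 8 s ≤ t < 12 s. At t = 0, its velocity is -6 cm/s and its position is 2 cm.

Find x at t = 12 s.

-546 cm

On each constant-a segment, Δv = aΔt and Δx = v₀Δt + ½aΔt²; chain segment to segment.
0–6 s: v starts -6 cm/s; Δx = -6·6 + ½·-9·6² = -198 cm; v ends -60 cm/s.
6–8 s: v starts -60 cm/s; Δx = -60·2 + ½·-3·2² = -126 cm; v ends -66 cm/s.
8–12 s: v starts -66 cm/s; Δx = -66·4 + ½·5·4² = -224 cm; v ends -46 cm/s.
x(12) = 2 + Σ Δx = -546 cm.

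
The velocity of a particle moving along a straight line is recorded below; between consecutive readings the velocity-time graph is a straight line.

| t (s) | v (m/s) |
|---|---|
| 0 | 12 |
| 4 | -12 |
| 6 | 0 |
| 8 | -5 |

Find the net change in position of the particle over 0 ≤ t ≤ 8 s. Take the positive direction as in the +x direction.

Displacement is the signed area under the v-t curve.
0–4 s: ½(12 + -12)(4) = 0 m
4–6 s: ½(-12 + 0)(2) = -12 m
6–8 s: ½(0 + -5)(2) = -5 m
Net displacement = -17 m

-17 m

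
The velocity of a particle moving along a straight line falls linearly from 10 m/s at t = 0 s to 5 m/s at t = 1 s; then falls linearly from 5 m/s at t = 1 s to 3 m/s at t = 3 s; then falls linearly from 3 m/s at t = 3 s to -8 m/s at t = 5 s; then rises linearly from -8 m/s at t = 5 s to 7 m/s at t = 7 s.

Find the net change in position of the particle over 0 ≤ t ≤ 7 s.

Displacement is the signed area under the v-t curve.
0–1 s: ½(10 + 5)(1) = 7.5 m
1–3 s: ½(5 + 3)(2) = 8 m
3–5 s: ½(3 + -8)(2) = -5 m
5–7 s: ½(-8 + 7)(2) = -1 m
Net displacement = 9.5 m

9.5 m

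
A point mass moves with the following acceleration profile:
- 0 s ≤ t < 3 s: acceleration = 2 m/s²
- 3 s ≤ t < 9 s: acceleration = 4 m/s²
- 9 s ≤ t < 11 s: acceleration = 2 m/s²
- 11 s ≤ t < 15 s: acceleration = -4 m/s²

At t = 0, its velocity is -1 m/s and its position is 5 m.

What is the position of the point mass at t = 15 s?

275 m

On each constant-a segment, Δv = aΔt and Δx = v₀Δt + ½aΔt²; chain segment to segment.
0–3 s: v starts -1 m/s; Δx = -1·3 + ½·2·3² = 6 m; v ends 5 m/s.
3–9 s: v starts 5 m/s; Δx = 5·6 + ½·4·6² = 102 m; v ends 29 m/s.
9–11 s: v starts 29 m/s; Δx = 29·2 + ½·2·2² = 62 m; v ends 33 m/s.
11–15 s: v starts 33 m/s; Δx = 33·4 + ½·-4·4² = 100 m; v ends 17 m/s.
x(15) = 5 + Σ Δx = 275 m.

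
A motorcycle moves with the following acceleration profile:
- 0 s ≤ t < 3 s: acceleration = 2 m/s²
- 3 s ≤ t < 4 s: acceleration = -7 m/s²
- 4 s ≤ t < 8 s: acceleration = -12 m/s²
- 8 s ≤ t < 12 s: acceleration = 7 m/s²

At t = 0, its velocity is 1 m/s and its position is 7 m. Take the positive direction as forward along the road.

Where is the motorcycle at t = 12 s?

On each constant-a segment, Δv = aΔt and Δx = v₀Δt + ½aΔt²; chain segment to segment.
0–3 s: v starts 1 m/s; Δx = 1·3 + ½·2·3² = 12 m; v ends 7 m/s.
3–4 s: v starts 7 m/s; Δx = 7·1 + ½·-7·1² = 3.5 m; v ends 0 m/s.
4–8 s: v starts 0 m/s; Δx = 0·4 + ½·-12·4² = -96 m; v ends -48 m/s.
8–12 s: v starts -48 m/s; Δx = -48·4 + ½·7·4² = -136 m; v ends -20 m/s.
x(12) = 7 + Σ Δx = -209.5 m.

-209.5 m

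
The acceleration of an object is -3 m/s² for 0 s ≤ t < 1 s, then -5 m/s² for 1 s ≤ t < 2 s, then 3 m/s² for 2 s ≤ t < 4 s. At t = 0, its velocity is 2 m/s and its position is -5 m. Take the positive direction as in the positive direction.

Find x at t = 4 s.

On each constant-a segment, Δv = aΔt and Δx = v₀Δt + ½aΔt²; chain segment to segment.
0–1 s: v starts 2 m/s; Δx = 2·1 + ½·-3·1² = 0.5 m; v ends -1 m/s.
1–2 s: v starts -1 m/s; Δx = -1·1 + ½·-5·1² = -3.5 m; v ends -6 m/s.
2–4 s: v starts -6 m/s; Δx = -6·2 + ½·3·2² = -6 m; v ends 0 m/s.
x(4) = -5 + Σ Δx = -14 m.

-14 m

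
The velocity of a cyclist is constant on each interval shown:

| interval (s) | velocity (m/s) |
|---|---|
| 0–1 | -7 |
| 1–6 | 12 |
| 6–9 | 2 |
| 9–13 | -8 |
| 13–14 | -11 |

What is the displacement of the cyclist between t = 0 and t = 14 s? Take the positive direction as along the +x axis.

16 m

Displacement is the signed area under the v-t curve.
0–1 s: -7 × 1 = -7 m
1–6 s: 12 × 5 = 60 m
6–9 s: 2 × 3 = 6 m
9–13 s: -8 × 4 = -32 m
13–14 s: -11 × 1 = -11 m
Net displacement = 16 m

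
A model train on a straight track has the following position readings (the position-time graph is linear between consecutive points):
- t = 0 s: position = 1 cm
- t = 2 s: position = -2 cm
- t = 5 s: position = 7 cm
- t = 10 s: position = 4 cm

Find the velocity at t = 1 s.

-1.5 cm/s

Velocity is the slope of the x-t graph on 0–2 s: (-2 − 1)/(2 − 0) = -1.5 cm/s.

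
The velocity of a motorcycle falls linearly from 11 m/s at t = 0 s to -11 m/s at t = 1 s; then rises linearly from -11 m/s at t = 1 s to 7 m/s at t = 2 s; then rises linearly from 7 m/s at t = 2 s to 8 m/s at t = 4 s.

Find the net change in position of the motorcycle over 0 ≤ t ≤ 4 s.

Displacement is the signed area under the v-t curve.
0–1 s: ½(11 + -11)(1) = 0 m
1–2 s: ½(-11 + 7)(1) = -2 m
2–4 s: ½(7 + 8)(2) = 15 m
Net displacement = 13 m

13 m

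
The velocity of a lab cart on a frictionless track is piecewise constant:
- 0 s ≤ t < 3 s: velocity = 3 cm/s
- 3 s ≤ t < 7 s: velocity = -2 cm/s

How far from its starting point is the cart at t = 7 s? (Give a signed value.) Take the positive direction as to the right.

1 cm

Net displacement equals the area under the velocity-time graph (areas below the axis count negative).
0–3 s: 3 × 3 = 9 cm
3–7 s: -2 × 4 = -8 cm
Net displacement = 1 cm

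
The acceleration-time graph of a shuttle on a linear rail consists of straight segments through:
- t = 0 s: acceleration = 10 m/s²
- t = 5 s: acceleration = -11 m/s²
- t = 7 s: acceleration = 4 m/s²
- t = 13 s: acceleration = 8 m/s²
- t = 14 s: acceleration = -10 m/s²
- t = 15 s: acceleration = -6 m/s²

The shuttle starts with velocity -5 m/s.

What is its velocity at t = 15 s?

Δv equals the area under the a-t graph; then v = v₀ + Δv.
0–5 s: ½(10 + -11)(5) = -2.5 m/s
5–7 s: ½(-11 + 4)(2) = -7 m/s
7–13 s: ½(4 + 8)(6) = 36 m/s
13–14 s: ½(8 + -10)(1) = -1 m/s
14–15 s: ½(-10 + -6)(1) = -8 m/s
Δv = 17.5 m/s, so v(15) = -5 + (17.5) = 12.5 m/s.

12.5 m/s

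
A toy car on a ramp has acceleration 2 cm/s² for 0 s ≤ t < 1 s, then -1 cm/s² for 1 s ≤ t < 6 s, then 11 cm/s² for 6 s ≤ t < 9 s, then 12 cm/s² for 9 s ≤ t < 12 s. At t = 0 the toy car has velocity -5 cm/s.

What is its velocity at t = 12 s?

61 cm/s

Δv equals the area under the a-t graph; then v = v₀ + Δv.
0–1 s: 2 × 1 = 2 cm/s
1–6 s: -1 × 5 = -5 cm/s
6–9 s: 11 × 3 = 33 cm/s
9–12 s: 12 × 3 = 36 cm/s
Δv = 66 cm/s, so v(12) = -5 + (66) = 61 cm/s.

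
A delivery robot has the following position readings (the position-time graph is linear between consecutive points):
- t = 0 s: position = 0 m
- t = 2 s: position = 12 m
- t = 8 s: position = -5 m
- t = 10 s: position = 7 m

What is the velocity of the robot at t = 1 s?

6 m/s

Velocity is the slope of the x-t graph on 0–2 s: (12 − 0)/(2 − 0) = 6 m/s.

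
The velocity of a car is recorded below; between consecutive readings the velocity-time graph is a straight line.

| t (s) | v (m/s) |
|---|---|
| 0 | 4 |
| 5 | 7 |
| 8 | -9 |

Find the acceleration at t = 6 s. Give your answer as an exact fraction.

Acceleration is the slope of the v-t graph on 5–8 s: (-9 − 7)/(8 − 5) = -16/3 m/s².

-16/3 m/s²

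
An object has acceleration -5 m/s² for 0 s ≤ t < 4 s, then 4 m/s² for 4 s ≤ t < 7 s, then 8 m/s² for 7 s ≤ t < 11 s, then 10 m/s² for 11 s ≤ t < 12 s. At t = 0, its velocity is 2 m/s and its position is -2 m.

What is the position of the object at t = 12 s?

On each constant-a segment, Δv = aΔt and Δx = v₀Δt + ½aΔt²; chain segment to segment.
0–4 s: v starts 2 m/s; Δx = 2·4 + ½·-5·4² = -32 m; v ends -18 m/s.
4–7 s: v starts -18 m/s; Δx = -18·3 + ½·4·3² = -36 m; v ends -6 m/s.
7–11 s: v starts -6 m/s; Δx = -6·4 + ½·8·4² = 40 m; v ends 26 m/s.
11–12 s: v starts 26 m/s; Δx = 26·1 + ½·10·1² = 31 m; v ends 36 m/s.
x(12) = -2 + Σ Δx = 1 m.

1 m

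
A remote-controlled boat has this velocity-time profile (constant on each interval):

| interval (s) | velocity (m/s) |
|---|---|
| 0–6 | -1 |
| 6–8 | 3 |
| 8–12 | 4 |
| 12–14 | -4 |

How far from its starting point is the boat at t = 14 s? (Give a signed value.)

8 m

Net displacement equals the area under the velocity-time graph (areas below the axis count negative).
0–6 s: -1 × 6 = -6 m
6–8 s: 3 × 2 = 6 m
8–12 s: 4 × 4 = 16 m
12–14 s: -4 × 2 = -8 m
Net displacement = 8 m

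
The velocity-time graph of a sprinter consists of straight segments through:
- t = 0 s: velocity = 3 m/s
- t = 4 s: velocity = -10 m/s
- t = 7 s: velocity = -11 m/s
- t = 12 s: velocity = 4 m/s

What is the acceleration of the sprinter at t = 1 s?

-3.25 m/s²

Acceleration is the slope of the v-t graph on 0–4 s: (-10 − 3)/(4 − 0) = -3.25 m/s².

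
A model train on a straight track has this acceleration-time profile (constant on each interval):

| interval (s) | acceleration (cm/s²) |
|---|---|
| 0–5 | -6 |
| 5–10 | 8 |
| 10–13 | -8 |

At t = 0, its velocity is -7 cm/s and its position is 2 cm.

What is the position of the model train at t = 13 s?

-220 cm

On each constant-a segment, Δv = aΔt and Δx = v₀Δt + ½aΔt²; chain segment to segment.
0–5 s: v starts -7 cm/s; Δx = -7·5 + ½·-6·5² = -110 cm; v ends -37 cm/s.
5–10 s: v starts -37 cm/s; Δx = -37·5 + ½·8·5² = -85 cm; v ends 3 cm/s.
10–13 s: v starts 3 cm/s; Δx = 3·3 + ½·-8·3² = -27 cm; v ends -21 cm/s.
x(13) = 2 + Σ Δx = -220 cm.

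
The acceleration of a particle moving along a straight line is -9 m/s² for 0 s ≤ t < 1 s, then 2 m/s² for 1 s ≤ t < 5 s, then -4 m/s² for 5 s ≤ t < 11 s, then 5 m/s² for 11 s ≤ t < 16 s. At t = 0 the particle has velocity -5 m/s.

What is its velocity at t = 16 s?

-5 m/s

Δv equals the area under the a-t graph; then v = v₀ + Δv.
0–1 s: -9 × 1 = -9 m/s
1–5 s: 2 × 4 = 8 m/s
5–11 s: -4 × 6 = -24 m/s
11–16 s: 5 × 5 = 25 m/s
Δv = 0 m/s, so v(16) = -5 + (0) = -5 m/s.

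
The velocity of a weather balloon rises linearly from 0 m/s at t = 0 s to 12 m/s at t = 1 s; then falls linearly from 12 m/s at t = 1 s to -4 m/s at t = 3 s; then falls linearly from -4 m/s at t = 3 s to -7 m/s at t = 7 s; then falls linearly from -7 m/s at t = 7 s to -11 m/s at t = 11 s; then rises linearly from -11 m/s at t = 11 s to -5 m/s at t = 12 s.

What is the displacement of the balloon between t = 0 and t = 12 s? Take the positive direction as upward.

-52 m

Displacement is the signed area under the v-t curve.
0–1 s: ½(0 + 12)(1) = 6 m
1–3 s: ½(12 + -4)(2) = 8 m
3–7 s: ½(-4 + -7)(4) = -22 m
7–11 s: ½(-7 + -11)(4) = -36 m
11–12 s: ½(-11 + -5)(1) = -8 m
Net displacement = -52 m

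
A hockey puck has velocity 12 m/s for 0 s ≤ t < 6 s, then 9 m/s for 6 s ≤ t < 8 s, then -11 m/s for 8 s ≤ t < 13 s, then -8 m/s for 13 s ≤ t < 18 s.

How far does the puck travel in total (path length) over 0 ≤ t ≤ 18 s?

185 m

Total distance travelled is ∫|v| dt — sum the magnitudes of each area piece.
0–6 s: |12| × 6 = 72 m
6–8 s: |9| × 2 = 18 m
8–13 s: |-11| × 5 = 55 m
13–18 s: |-8| × 5 = 40 m
Total distance = 185 m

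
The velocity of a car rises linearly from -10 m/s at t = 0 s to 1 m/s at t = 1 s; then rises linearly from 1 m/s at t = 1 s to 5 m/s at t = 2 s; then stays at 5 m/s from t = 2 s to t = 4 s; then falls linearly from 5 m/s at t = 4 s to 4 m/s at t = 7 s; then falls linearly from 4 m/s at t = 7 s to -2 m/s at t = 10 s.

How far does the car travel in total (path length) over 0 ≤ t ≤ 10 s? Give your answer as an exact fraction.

397/11 m

Total distance travelled is ∫|v| dt — sum the magnitudes of each area piece.
0–1 s: v = 0 at t = 10/11 s; triangle areas 50/11 + 1/22 = 101/22 m
1–2 s: |½(1 + 5)(1)| = 3 m
2–4 s: |5| × 2 = 10 m
4–7 s: |½(5 + 4)(3)| = 13.5 m
7–10 s: v = 0 at t = 9 s; triangle areas 4 + 1 = 5 m
Total distance = 397/11 m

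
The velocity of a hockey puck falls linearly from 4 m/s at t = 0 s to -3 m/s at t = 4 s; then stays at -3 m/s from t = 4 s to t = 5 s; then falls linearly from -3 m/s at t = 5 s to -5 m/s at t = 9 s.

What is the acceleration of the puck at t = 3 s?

-1.75 m/s²

Acceleration is the slope of the v-t graph on 0–4 s: (-3 − 4)/(4 − 0) = -1.75 m/s².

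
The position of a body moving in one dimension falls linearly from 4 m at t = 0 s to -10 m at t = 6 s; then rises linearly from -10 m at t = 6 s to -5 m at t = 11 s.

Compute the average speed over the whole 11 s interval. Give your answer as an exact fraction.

19/11 m/s

Average speed = (total path length)/(elapsed time); on a piecewise-linear x-t graph the path length is Σ|Δx|.
0–6 s: |Δx| = |-10 − 4| = 14 m
6–11 s: |Δx| = |-5 − -10| = 5 m
Total path = 19 m; average speed = 19/11 = 19/11 m/s.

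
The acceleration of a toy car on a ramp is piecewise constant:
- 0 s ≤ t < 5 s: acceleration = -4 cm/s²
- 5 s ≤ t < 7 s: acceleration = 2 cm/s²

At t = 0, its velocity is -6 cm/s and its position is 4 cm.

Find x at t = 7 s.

-124 cm

On each constant-a segment, Δv = aΔt and Δx = v₀Δt + ½aΔt²; chain segment to segment.
0–5 s: v starts -6 cm/s; Δx = -6·5 + ½·-4·5² = -80 cm; v ends -26 cm/s.
5–7 s: v starts -26 cm/s; Δx = -26·2 + ½·2·2² = -48 cm; v ends -22 cm/s.
x(7) = 4 + Σ Δx = -124 cm.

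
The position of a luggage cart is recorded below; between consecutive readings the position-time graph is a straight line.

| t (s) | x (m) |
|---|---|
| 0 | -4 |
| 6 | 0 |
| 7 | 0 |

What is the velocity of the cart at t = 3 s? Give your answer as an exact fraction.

Velocity is the slope of the x-t graph on 0–6 s: (0 − -4)/(6 − 0) = 2/3 m/s.

2/3 m/s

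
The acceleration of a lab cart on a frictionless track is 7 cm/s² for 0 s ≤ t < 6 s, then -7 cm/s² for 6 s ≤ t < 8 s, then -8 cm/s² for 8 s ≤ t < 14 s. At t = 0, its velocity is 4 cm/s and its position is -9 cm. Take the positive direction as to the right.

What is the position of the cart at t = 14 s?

267 cm

On each constant-a segment, Δv = aΔt and Δx = v₀Δt + ½aΔt²; chain segment to segment.
0–6 s: v starts 4 cm/s; Δx = 4·6 + ½·7·6² = 150 cm; v ends 46 cm/s.
6–8 s: v starts 46 cm/s; Δx = 46·2 + ½·-7·2² = 78 cm; v ends 32 cm/s.
8–14 s: v starts 32 cm/s; Δx = 32·6 + ½·-8·6² = 48 cm; v ends -16 cm/s.
x(14) = -9 + Σ Δx = 267 cm.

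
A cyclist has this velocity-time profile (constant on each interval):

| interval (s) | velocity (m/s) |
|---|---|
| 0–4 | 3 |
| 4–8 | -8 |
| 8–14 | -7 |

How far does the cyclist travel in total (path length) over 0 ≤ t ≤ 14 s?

86 m

Total distance travelled is ∫|v| dt — sum the magnitudes of each area piece.
0–4 s: |3| × 4 = 12 m
4–8 s: |-8| × 4 = 32 m
8–14 s: |-7| × 6 = 42 m
Total distance = 86 m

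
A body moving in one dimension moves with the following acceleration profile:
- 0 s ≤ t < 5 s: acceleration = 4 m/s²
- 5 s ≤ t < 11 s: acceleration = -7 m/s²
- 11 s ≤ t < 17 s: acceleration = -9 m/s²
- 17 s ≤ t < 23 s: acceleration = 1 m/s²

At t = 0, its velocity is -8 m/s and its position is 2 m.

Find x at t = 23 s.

On each constant-a segment, Δv = aΔt and Δx = v₀Δt + ½aΔt²; chain segment to segment.
0–5 s: v starts -8 m/s; Δx = -8·5 + ½·4·5² = 10 m; v ends 12 m/s.
5–11 s: v starts 12 m/s; Δx = 12·6 + ½·-7·6² = -54 m; v ends -30 m/s.
11–17 s: v starts -30 m/s; Δx = -30·6 + ½·-9·6² = -342 m; v ends -84 m/s.
17–23 s: v starts -84 m/s; Δx = -84·6 + ½·1·6² = -486 m; v ends -78 m/s.
x(23) = 2 + Σ Δx = -870 m.

-870 m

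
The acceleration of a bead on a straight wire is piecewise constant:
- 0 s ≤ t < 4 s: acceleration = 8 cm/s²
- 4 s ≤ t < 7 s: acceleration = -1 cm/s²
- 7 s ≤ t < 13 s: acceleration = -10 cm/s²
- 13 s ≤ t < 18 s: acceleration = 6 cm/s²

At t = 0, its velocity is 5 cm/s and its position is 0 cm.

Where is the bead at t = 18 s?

159.5 cm

On each constant-a segment, Δv = aΔt and Δx = v₀Δt + ½aΔt²; chain segment to segment.
0–4 s: v starts 5 cm/s; Δx = 5·4 + ½·8·4² = 84 cm; v ends 37 cm/s.
4–7 s: v starts 37 cm/s; Δx = 37·3 + ½·-1·3² = 106.5 cm; v ends 34 cm/s.
7–13 s: v starts 34 cm/s; Δx = 34·6 + ½·-10·6² = 24 cm; v ends -26 cm/s.
13–18 s: v starts -26 cm/s; Δx = -26·5 + ½·6·5² = -55 cm; v ends 4 cm/s.
x(18) = 0 + Σ Δx = 159.5 cm.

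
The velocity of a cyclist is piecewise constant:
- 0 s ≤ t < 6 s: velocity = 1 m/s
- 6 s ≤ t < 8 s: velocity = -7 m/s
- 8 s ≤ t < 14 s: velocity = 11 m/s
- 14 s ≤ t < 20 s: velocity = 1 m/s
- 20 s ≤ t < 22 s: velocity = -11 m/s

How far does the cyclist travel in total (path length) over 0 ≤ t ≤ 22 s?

114 m

Distance (not displacement) is the total path length: add the absolute areas under v-t.
0–6 s: |1| × 6 = 6 m
6–8 s: |-7| × 2 = 14 m
8–14 s: |11| × 6 = 66 m
14–20 s: |1| × 6 = 6 m
20–22 s: |-11| × 2 = 22 m
Total distance = 114 m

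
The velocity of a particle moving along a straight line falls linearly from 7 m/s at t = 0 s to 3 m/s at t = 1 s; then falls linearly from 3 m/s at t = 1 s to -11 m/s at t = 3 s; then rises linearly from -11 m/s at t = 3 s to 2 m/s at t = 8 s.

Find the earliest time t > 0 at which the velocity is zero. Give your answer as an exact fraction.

v changes sign on 1–3 s (from 3 to -11); the graph is linear there, so v = 0 at t = 1 + (-3)·(3 − 1)/(-11 − 3) = 10/7 s.

t = 10/7 s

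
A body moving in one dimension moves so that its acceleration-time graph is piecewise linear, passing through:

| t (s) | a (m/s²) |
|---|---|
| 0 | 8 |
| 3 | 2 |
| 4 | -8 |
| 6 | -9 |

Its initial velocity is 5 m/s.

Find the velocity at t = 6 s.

0 m/s

Δv equals the area under the a-t graph; then v = v₀ + Δv.
0–3 s: ½(8 + 2)(3) = 15 m/s
3–4 s: ½(2 + -8)(1) = -3 m/s
4–6 s: ½(-8 + -9)(2) = -17 m/s
Δv = -5 m/s, so v(6) = 5 + (-5) = 0 m/s.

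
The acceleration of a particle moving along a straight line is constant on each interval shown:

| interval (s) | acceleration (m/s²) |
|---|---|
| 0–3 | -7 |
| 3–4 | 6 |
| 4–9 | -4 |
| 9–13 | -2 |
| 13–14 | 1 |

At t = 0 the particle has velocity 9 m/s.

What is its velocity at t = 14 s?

Δv equals the area under the a-t graph; then v = v₀ + Δv.
0–3 s: -7 × 3 = -21 m/s
3–4 s: 6 × 1 = 6 m/s
4–9 s: -4 × 5 = -20 m/s
9–13 s: -2 × 4 = -8 m/s
13–14 s: 1 × 1 = 1 m/s
Δv = -42 m/s, so v(14) = 9 + (-42) = -33 m/s.

-33 m/s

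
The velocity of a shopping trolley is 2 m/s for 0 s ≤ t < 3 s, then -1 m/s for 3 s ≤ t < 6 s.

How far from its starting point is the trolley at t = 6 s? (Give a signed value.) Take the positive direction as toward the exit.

Net displacement equals the area under the velocity-time graph (areas below the axis count negative).
0–3 s: 2 × 3 = 6 m
3–6 s: -1 × 3 = -3 m
Net displacement = 3 m

3 m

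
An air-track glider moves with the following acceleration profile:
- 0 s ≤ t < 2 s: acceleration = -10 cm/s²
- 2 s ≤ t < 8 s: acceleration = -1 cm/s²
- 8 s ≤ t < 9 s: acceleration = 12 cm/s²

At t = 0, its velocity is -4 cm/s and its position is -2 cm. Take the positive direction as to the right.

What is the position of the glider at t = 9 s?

On each constant-a segment, Δv = aΔt and Δx = v₀Δt + ½aΔt²; chain segment to segment.
0–2 s: v starts -4 cm/s; Δx = -4·2 + ½·-10·2² = -28 cm; v ends -24 cm/s.
2–8 s: v starts -24 cm/s; Δx = -24·6 + ½·-1·6² = -162 cm; v ends -30 cm/s.
8–9 s: v starts -30 cm/s; Δx = -30·1 + ½·12·1² = -24 cm; v ends -18 cm/s.
x(9) = -2 + Σ Δx = -216 cm.

-216 cm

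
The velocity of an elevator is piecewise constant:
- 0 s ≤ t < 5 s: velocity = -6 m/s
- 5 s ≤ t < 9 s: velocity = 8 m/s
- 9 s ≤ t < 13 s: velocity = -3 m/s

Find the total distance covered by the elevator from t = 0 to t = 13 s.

74 m

Distance (not displacement) is the total path length: add the absolute areas under v-t.
0–5 s: |-6| × 5 = 30 m
5–9 s: |8| × 4 = 32 m
9–13 s: |-3| × 4 = 12 m
Total distance = 74 m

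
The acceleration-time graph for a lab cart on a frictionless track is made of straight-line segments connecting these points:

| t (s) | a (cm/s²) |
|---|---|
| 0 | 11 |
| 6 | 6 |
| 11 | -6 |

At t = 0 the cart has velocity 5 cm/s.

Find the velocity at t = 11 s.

56 cm/s

Δv equals the area under the a-t graph; then v = v₀ + Δv.
0–6 s: ½(11 + 6)(6) = 51 cm/s
6–11 s: ½(6 + -6)(5) = 0 cm/s
Δv = 51 cm/s, so v(11) = 5 + (51) = 56 cm/s.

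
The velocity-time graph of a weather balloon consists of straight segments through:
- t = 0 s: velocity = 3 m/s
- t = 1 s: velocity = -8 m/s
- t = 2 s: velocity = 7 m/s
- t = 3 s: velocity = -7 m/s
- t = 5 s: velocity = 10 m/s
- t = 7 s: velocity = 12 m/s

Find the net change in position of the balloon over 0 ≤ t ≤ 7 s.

Displacement is the signed area under the v-t curve.
0–1 s: ½(3 + -8)(1) = -2.5 m
1–2 s: ½(-8 + 7)(1) = -0.5 m
2–3 s: ½(7 + -7)(1) = 0 m
3–5 s: ½(-7 + 10)(2) = 3 m
5–7 s: ½(10 + 12)(2) = 22 m
Net displacement = 22 m

22 m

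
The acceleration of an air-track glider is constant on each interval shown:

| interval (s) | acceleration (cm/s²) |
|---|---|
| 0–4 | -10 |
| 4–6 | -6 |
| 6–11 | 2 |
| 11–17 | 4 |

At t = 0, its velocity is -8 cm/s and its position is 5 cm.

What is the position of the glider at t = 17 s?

-718 cm

On each constant-a segment, Δv = aΔt and Δx = v₀Δt + ½aΔt²; chain segment to segment.
0–4 s: v starts -8 cm/s; Δx = -8·4 + ½·-10·4² = -112 cm; v ends -48 cm/s.
4–6 s: v starts -48 cm/s; Δx = -48·2 + ½·-6·2² = -108 cm; v ends -60 cm/s.
6–11 s: v starts -60 cm/s; Δx = -60·5 + ½·2·5² = -275 cm; v ends -50 cm/s.
11–17 s: v starts -50 cm/s; Δx = -50·6 + ½·4·6² = -228 cm; v ends -26 cm/s.
x(17) = 5 + Σ Δx = -718 cm.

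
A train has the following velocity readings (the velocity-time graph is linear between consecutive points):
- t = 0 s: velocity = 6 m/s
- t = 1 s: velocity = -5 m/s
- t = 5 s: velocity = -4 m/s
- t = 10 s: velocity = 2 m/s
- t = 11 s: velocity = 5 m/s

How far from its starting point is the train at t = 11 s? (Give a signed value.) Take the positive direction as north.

-19 m

Net displacement equals the area under the velocity-time graph (areas below the axis count negative).
0–1 s: ½(6 + -5)(1) = 0.5 m
1–5 s: ½(-5 + -4)(4) = -18 m
5–10 s: ½(-4 + 2)(5) = -5 m
10–11 s: ½(2 + 5)(1) = 3.5 m
Net displacement = -19 m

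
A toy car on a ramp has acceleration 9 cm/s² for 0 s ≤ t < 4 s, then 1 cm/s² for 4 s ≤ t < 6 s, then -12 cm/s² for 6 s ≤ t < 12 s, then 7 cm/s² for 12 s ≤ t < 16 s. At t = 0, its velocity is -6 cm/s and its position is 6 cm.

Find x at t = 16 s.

-12 cm

On each constant-a segment, Δv = aΔt and Δx = v₀Δt + ½aΔt²; chain segment to segment.
0–4 s: v starts -6 cm/s; Δx = -6·4 + ½·9·4² = 48 cm; v ends 30 cm/s.
4–6 s: v starts 30 cm/s; Δx = 30·2 + ½·1·2² = 62 cm; v ends 32 cm/s.
6–12 s: v starts 32 cm/s; Δx = 32·6 + ½·-12·6² = -24 cm; v ends -40 cm/s.
12–16 s: v starts -40 cm/s; Δx = -40·4 + ½·7·4² = -104 cm; v ends -12 cm/s.
x(16) = 6 + Σ Δx = -12 cm.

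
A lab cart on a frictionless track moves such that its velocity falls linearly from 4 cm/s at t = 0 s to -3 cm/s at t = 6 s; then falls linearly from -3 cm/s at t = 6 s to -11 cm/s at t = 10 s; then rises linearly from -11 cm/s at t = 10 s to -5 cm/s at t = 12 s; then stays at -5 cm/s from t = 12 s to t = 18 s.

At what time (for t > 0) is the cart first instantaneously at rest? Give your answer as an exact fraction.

v changes sign on 0–6 s (from 4 to -3); the graph is linear there, so v = 0 at t = 0 + (-4)·(6 − 0)/(-3 − 4) = 24/7 s.

t = 24/7 s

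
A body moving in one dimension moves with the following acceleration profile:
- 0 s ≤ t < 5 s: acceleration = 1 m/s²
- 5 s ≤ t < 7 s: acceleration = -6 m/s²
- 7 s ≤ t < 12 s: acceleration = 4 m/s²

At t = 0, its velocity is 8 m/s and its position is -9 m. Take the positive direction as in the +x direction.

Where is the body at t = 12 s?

112.5 m

On each constant-a segment, Δv = aΔt and Δx = v₀Δt + ½aΔt²; chain segment to segment.
0–5 s: v starts 8 m/s; Δx = 8·5 + ½·1·5² = 52.5 m; v ends 13 m/s.
5–7 s: v starts 13 m/s; Δx = 13·2 + ½·-6·2² = 14 m; v ends 1 m/s.
7–12 s: v starts 1 m/s; Δx = 1·5 + ½·4·5² = 55 m; v ends 21 m/s.
x(12) = -9 + Σ Δx = 112.5 m.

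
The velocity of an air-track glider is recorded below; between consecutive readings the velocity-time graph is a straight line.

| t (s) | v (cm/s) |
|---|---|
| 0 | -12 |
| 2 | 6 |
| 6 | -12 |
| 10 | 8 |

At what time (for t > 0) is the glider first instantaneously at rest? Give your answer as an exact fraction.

t = 4/3 s

v changes sign on 0–2 s (from -12 to 6); the graph is linear there, so v = 0 at t = 0 + (12)·(2 − 0)/(6 − -12) = 4/3 s.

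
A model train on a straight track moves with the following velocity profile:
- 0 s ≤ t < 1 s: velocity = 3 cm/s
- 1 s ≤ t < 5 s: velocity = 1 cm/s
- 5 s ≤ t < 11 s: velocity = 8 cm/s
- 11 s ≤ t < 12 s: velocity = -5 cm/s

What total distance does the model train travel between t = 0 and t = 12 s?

Distance (not displacement) is the total path length: add the absolute areas under v-t.
0–1 s: |3| × 1 = 3 cm
1–5 s: |1| × 4 = 4 cm
5–11 s: |8| × 6 = 48 cm
11–12 s: |-5| × 1 = 5 cm
Total distance = 60 cm

60 cm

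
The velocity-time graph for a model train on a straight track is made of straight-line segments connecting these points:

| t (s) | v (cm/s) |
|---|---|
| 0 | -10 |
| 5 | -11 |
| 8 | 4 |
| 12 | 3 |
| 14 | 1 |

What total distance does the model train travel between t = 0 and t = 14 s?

Distance (not displacement) is the total path length: add the absolute areas under v-t.
0–5 s: |½(-10 + -11)(5)| = 52.5 cm
5–8 s: v = 0 at t = 7.2 s; triangle areas 12.1 + 1.6 = 13.7 cm
8–12 s: |½(4 + 3)(4)| = 14 cm
12–14 s: |½(3 + 1)(2)| = 4 cm
Total distance = 84.2 cm

84.2 cm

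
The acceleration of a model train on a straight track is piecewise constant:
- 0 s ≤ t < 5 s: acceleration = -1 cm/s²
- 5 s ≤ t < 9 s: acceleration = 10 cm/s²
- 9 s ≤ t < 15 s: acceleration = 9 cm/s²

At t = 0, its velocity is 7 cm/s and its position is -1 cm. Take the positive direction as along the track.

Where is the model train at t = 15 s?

523.5 cm

On each constant-a segment, Δv = aΔt and Δx = v₀Δt + ½aΔt²; chain segment to segment.
0–5 s: v starts 7 cm/s; Δx = 7·5 + ½·-1·5² = 22.5 cm; v ends 2 cm/s.
5–9 s: v starts 2 cm/s; Δx = 2·4 + ½·10·4² = 88 cm; v ends 42 cm/s.
9–15 s: v starts 42 cm/s; Δx = 42·6 + ½·9·6² = 414 cm; v ends 96 cm/s.
x(15) = -1 + Σ Δx = 523.5 cm.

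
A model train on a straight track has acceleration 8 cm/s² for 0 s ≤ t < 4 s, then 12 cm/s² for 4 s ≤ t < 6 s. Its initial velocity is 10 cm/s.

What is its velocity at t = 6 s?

66 cm/s

Δv equals the area under the a-t graph; then v = v₀ + Δv.
0–4 s: 8 × 4 = 32 cm/s
4–6 s: 12 × 2 = 24 cm/s
Δv = 56 cm/s, so v(6) = 10 + (56) = 66 cm/s.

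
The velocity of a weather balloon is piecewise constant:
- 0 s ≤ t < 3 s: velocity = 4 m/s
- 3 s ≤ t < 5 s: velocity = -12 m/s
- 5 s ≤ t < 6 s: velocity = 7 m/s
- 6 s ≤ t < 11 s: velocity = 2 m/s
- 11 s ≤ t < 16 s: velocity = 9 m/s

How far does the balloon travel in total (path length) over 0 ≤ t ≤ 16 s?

Distance (not displacement) is the total path length: add the absolute areas under v-t.
0–3 s: |4| × 3 = 12 m
3–5 s: |-12| × 2 = 24 m
5–6 s: |7| × 1 = 7 m
6–11 s: |2| × 5 = 10 m
11–16 s: |9| × 5 = 45 m
Total distance = 98 m

98 m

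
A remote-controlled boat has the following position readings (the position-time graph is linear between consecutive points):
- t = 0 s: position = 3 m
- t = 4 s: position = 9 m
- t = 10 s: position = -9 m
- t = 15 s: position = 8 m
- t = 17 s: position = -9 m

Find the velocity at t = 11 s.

3.4 m/s

Velocity is the slope of the x-t graph on 10–15 s: (8 − -9)/(15 − 10) = 3.4 m/s.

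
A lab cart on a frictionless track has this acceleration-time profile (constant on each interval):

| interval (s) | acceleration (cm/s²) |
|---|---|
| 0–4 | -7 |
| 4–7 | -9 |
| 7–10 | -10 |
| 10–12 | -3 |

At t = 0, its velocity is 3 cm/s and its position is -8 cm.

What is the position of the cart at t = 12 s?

On each constant-a segment, Δv = aΔt and Δx = v₀Δt + ½aΔt²; chain segment to segment.
0–4 s: v starts 3 cm/s; Δx = 3·4 + ½·-7·4² = -44 cm; v ends -25 cm/s.
4–7 s: v starts -25 cm/s; Δx = -25·3 + ½·-9·3² = -115.5 cm; v ends -52 cm/s.
7–10 s: v starts -52 cm/s; Δx = -52·3 + ½·-10·3² = -201 cm; v ends -82 cm/s.
10–12 s: v starts -82 cm/s; Δx = -82·2 + ½·-3·2² = -170 cm; v ends -88 cm/s.
x(12) = -8 + Σ Δx = -538.5 cm.

-538.5 cm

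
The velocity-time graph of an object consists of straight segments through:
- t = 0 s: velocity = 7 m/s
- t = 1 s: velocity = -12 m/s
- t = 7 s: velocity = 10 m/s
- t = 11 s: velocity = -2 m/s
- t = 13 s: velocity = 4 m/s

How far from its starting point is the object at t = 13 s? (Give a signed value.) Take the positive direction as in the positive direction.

9.5 m

Displacement is the signed area under the v-t curve.
0–1 s: ½(7 + -12)(1) = -2.5 m
1–7 s: ½(-12 + 10)(6) = -6 m
7–11 s: ½(10 + -2)(4) = 16 m
11–13 s: ½(-2 + 4)(2) = 2 m
Net displacement = 9.5 m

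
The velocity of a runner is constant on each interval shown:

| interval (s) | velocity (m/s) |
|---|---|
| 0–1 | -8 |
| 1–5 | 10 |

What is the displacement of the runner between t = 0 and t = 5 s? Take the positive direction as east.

32 m

Displacement is the signed area under the v-t curve.
0–1 s: -8 × 1 = -8 m
1–5 s: 10 × 4 = 40 m
Net displacement = 32 m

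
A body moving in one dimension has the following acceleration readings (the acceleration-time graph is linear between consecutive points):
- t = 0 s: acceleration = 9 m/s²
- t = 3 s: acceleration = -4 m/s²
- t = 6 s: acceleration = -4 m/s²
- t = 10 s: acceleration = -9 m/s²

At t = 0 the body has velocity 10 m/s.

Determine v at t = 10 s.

-20.5 m/s

Δv equals the area under the a-t graph; then v = v₀ + Δv.
0–3 s: ½(9 + -4)(3) = 7.5 m/s
3–6 s: -4 × 3 = -12 m/s
6–10 s: ½(-4 + -9)(4) = -26 m/s
Δv = -30.5 m/s, so v(10) = 10 + (-30.5) = -20.5 m/s.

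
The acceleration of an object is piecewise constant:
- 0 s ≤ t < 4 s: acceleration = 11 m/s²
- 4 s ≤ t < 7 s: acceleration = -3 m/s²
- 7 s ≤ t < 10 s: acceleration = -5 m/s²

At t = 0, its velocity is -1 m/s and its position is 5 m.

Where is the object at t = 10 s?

On each constant-a segment, Δv = aΔt and Δx = v₀Δt + ½aΔt²; chain segment to segment.
0–4 s: v starts -1 m/s; Δx = -1·4 + ½·11·4² = 84 m; v ends 43 m/s.
4–7 s: v starts 43 m/s; Δx = 43·3 + ½·-3·3² = 115.5 m; v ends 34 m/s.
7–10 s: v starts 34 m/s; Δx = 34·3 + ½·-5·3² = 79.5 m; v ends 19 m/s.
x(10) = 5 + Σ Δx = 284 m.

284 m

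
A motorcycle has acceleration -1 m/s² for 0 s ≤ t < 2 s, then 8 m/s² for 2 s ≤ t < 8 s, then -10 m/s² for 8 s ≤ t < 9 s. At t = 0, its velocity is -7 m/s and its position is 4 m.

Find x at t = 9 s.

On each constant-a segment, Δv = aΔt and Δx = v₀Δt + ½aΔt²; chain segment to segment.
0–2 s: v starts -7 m/s; Δx = -7·2 + ½·-1·2² = -16 m; v ends -9 m/s.
2–8 s: v starts -9 m/s; Δx = -9·6 + ½·8·6² = 90 m; v ends 39 m/s.
8–9 s: v starts 39 m/s; Δx = 39·1 + ½·-10·1² = 34 m; v ends 29 m/s.
x(9) = 4 + Σ Δx = 112 m.

112 m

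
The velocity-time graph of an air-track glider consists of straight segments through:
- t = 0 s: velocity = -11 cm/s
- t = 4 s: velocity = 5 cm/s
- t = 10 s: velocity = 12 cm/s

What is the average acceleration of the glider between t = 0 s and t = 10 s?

2.3 cm/s²

Average acceleration = Δv/Δt = (12 − -11)/(10 − 0) = 2.3 cm/s².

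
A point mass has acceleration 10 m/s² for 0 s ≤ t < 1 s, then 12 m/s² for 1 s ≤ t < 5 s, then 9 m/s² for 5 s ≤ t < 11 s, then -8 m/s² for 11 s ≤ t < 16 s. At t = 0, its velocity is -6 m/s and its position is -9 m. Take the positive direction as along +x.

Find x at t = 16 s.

On each constant-a segment, Δv = aΔt and Δx = v₀Δt + ½aΔt²; chain segment to segment.
0–1 s: v starts -6 m/s; Δx = -6·1 + ½·10·1² = -1 m; v ends 4 m/s.
1–5 s: v starts 4 m/s; Δx = 4·4 + ½·12·4² = 112 m; v ends 52 m/s.
5–11 s: v starts 52 m/s; Δx = 52·6 + ½·9·6² = 474 m; v ends 106 m/s.
11–16 s: v starts 106 m/s; Δx = 106·5 + ½·-8·5² = 430 m; v ends 66 m/s.
x(16) = -9 + Σ Δx = 1006 m.

1006 m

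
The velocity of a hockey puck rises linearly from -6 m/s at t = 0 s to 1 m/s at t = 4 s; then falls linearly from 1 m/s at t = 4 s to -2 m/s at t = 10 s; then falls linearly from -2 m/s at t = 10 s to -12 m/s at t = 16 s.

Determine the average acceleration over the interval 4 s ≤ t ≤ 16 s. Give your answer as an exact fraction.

Average acceleration = Δv/Δt = (-12 − 1)/(16 − 4) = -13/12 m/s².

-13/12 m/s²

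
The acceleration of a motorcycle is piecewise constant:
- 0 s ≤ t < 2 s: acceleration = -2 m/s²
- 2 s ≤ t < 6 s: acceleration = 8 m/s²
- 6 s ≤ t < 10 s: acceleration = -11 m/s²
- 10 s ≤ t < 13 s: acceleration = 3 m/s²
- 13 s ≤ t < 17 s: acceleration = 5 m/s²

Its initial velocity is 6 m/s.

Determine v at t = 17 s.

Δv equals the area under the a-t graph; then v = v₀ + Δv.
0–2 s: -2 × 2 = -4 m/s
2–6 s: 8 × 4 = 32 m/s
6–10 s: -11 × 4 = -44 m/s
10–13 s: 3 × 3 = 9 m/s
13–17 s: 5 × 4 = 20 m/s
Δv = 13 m/s, so v(17) = 6 + (13) = 19 m/s.

19 m/s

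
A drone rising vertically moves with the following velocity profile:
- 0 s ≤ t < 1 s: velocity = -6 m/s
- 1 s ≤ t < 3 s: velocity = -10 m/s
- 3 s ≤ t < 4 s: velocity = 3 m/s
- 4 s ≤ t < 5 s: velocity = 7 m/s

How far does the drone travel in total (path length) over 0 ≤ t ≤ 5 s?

Distance (not displacement) is the total path length: add the absolute areas under v-t.
0–1 s: |-6| × 1 = 6 m
1–3 s: |-10| × 2 = 20 m
3–4 s: |3| × 1 = 3 m
4–5 s: |7| × 1 = 7 m
Total distance = 36 m

36 m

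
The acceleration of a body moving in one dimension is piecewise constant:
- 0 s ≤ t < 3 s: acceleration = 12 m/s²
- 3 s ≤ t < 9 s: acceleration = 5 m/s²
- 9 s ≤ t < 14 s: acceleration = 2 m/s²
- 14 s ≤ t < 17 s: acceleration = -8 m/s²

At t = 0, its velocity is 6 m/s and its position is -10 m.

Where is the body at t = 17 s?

999 m

On each constant-a segment, Δv = aΔt and Δx = v₀Δt + ½aΔt²; chain segment to segment.
0–3 s: v starts 6 m/s; Δx = 6·3 + ½·12·3² = 72 m; v ends 42 m/s.
3–9 s: v starts 42 m/s; Δx = 42·6 + ½·5·6² = 342 m; v ends 72 m/s.
9–14 s: v starts 72 m/s; Δx = 72·5 + ½·2·5² = 385 m; v ends 82 m/s.
14–17 s: v starts 82 m/s; Δx = 82·3 + ½·-8·3² = 210 m; v ends 58 m/s.
x(17) = -10 + Σ Δx = 999 m.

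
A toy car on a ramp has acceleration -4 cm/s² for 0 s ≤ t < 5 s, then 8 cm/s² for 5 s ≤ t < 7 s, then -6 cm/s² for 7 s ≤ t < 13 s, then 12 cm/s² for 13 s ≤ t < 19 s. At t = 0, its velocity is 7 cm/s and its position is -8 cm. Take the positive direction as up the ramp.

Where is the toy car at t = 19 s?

-105 cm

On each constant-a segment, Δv = aΔt and Δx = v₀Δt + ½aΔt²; chain segment to segment.
0–5 s: v starts 7 cm/s; Δx = 7·5 + ½·-4·5² = -15 cm; v ends -13 cm/s.
5–7 s: v starts -13 cm/s; Δx = -13·2 + ½·8·2² = -10 cm; v ends 3 cm/s.
7–13 s: v starts 3 cm/s; Δx = 3·6 + ½·-6·6² = -90 cm; v ends -33 cm/s.
13–19 s: v starts -33 cm/s; Δx = -33·6 + ½·12·6² = 18 cm; v ends 39 cm/s.
x(19) = -8 + Σ Δx = -105 cm.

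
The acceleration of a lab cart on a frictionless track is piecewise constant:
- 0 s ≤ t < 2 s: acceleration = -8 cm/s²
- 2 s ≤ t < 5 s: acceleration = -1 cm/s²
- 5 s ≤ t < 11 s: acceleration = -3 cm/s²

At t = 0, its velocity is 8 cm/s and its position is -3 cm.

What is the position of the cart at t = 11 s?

-151.5 cm

On each constant-a segment, Δv = aΔt and Δx = v₀Δt + ½aΔt²; chain segment to segment.
0–2 s: v starts 8 cm/s; Δx = 8·2 + ½·-8·2² = 0 cm; v ends -8 cm/s.
2–5 s: v starts -8 cm/s; Δx = -8·3 + ½·-1·3² = -28.5 cm; v ends -11 cm/s.
5–11 s: v starts -11 cm/s; Δx = -11·6 + ½·-3·6² = -120 cm; v ends -29 cm/s.
x(11) = -3 + Σ Δx = -151.5 cm.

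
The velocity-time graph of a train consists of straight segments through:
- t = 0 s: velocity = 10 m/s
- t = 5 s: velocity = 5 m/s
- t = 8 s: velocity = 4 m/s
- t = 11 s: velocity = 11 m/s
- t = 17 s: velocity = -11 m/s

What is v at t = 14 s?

On 11–17 s the graph is linear from 11 to -11 m/s: v(14) = 11 + (-11 − 11)·(14 − 11)/(17 − 11) = 0 m/s.

0 m/s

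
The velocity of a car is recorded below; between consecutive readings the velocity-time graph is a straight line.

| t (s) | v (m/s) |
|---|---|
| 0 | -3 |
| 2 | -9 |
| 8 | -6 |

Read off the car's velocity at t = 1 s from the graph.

On 0–2 s the graph is linear from -3 to -9 m/s: v(1) = -3 + (-9 − -3)·(1 − 0)/(2 − 0) = -6 m/s.

-6 m/s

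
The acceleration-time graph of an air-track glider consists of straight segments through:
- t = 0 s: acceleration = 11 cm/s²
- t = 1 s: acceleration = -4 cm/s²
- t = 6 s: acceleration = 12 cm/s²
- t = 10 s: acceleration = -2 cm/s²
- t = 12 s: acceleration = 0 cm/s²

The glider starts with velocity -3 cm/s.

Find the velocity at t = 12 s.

38.5 cm/s

Δv equals the area under the a-t graph; then v = v₀ + Δv.
0–1 s: ½(11 + -4)(1) = 3.5 cm/s
1–6 s: ½(-4 + 12)(5) = 20 cm/s
6–10 s: ½(12 + -2)(4) = 20 cm/s
10–12 s: ½(-2 + 0)(2) = -2 cm/s
Δv = 41.5 cm/s, so v(12) = -3 + (41.5) = 38.5 cm/s.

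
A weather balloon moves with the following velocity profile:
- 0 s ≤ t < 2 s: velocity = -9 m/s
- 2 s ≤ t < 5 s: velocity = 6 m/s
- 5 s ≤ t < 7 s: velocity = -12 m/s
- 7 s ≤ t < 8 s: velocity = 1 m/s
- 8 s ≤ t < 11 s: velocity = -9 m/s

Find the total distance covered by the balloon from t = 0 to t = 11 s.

88 m

Total distance travelled is ∫|v| dt — sum the magnitudes of each area piece.
0–2 s: |-9| × 2 = 18 m
2–5 s: |6| × 3 = 18 m
5–7 s: |-12| × 2 = 24 m
7–8 s: |1| × 1 = 1 m
8–11 s: |-9| × 3 = 27 m
Total distance = 88 m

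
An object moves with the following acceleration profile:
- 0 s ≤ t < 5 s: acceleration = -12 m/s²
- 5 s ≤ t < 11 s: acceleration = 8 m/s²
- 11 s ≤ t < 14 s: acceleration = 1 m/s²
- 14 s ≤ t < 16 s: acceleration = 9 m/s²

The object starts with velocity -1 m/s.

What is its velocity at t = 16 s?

Δv equals the area under the a-t graph; then v = v₀ + Δv.
0–5 s: -12 × 5 = -60 m/s
5–11 s: 8 × 6 = 48 m/s
11–14 s: 1 × 3 = 3 m/s
14–16 s: 9 × 2 = 18 m/s
Δv = 9 m/s, so v(16) = -1 + (9) = 8 m/s.

8 m/s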